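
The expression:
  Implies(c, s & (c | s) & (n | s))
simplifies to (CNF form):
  s | ~c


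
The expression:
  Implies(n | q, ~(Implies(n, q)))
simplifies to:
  ~q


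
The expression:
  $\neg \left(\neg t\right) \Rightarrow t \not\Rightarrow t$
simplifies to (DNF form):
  $\neg t$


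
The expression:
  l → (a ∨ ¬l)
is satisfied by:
  {a: True, l: False}
  {l: False, a: False}
  {l: True, a: True}


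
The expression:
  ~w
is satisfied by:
  {w: False}


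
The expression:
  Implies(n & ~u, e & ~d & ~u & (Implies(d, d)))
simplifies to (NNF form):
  u | ~n | (e & ~d)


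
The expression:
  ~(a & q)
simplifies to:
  ~a | ~q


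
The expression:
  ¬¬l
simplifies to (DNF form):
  l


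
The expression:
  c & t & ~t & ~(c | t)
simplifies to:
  False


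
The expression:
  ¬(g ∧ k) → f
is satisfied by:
  {k: True, f: True, g: True}
  {k: True, f: True, g: False}
  {f: True, g: True, k: False}
  {f: True, g: False, k: False}
  {k: True, g: True, f: False}


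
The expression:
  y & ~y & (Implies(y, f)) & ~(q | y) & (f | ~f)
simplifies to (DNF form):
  False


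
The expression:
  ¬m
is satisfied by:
  {m: False}


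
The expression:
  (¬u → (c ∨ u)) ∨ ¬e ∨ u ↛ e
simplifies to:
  c ∨ u ∨ ¬e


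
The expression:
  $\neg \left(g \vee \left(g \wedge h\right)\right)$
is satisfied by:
  {g: False}


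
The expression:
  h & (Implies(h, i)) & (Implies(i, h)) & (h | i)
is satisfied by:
  {h: True, i: True}


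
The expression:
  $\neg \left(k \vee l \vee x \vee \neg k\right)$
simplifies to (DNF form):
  $\text{False}$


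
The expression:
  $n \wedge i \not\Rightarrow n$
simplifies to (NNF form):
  $\text{False}$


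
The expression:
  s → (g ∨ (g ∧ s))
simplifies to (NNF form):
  g ∨ ¬s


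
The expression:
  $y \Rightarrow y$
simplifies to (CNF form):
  $\text{True}$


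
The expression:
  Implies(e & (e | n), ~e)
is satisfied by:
  {e: False}


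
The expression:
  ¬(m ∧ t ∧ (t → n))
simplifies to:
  ¬m ∨ ¬n ∨ ¬t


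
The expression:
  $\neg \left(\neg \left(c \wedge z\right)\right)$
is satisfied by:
  {c: True, z: True}


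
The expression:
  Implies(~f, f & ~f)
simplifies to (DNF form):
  f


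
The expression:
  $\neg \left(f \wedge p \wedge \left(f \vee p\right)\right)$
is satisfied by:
  {p: False, f: False}
  {f: True, p: False}
  {p: True, f: False}


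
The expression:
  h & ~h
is never true.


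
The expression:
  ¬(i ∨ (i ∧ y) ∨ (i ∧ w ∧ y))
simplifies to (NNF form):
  ¬i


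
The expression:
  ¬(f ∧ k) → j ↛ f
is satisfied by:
  {j: True, k: True, f: False}
  {j: True, k: False, f: False}
  {f: True, j: True, k: True}
  {f: True, k: True, j: False}


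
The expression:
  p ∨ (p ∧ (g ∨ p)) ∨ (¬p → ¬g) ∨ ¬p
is always true.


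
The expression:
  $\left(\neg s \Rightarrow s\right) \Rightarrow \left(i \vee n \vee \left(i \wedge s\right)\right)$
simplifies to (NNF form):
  $i \vee n \vee \neg s$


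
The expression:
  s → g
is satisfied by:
  {g: True, s: False}
  {s: False, g: False}
  {s: True, g: True}


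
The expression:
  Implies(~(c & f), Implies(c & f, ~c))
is always true.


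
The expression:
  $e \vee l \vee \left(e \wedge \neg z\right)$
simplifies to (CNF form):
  $e \vee l$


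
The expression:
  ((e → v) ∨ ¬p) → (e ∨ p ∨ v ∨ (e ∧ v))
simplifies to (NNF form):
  e ∨ p ∨ v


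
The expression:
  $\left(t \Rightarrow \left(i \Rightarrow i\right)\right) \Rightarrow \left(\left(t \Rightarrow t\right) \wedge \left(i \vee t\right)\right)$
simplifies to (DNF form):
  $i \vee t$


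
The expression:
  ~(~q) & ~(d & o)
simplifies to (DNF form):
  (q & ~d) | (q & ~o)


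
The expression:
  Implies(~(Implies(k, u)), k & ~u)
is always true.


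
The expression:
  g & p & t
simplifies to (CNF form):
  g & p & t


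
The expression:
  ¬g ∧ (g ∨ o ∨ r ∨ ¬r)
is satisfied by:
  {g: False}


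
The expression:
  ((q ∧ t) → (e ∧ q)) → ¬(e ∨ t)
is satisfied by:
  {q: True, e: False, t: False}
  {e: False, t: False, q: False}
  {q: True, t: True, e: False}


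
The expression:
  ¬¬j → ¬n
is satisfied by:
  {n: False, j: False}
  {j: True, n: False}
  {n: True, j: False}


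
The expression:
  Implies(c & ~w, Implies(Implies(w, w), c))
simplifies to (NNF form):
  True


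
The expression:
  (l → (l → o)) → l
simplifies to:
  l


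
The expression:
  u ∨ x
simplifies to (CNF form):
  u ∨ x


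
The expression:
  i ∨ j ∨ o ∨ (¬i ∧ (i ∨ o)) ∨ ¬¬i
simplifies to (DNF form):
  i ∨ j ∨ o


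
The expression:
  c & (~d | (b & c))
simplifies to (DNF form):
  (b & c) | (c & ~d)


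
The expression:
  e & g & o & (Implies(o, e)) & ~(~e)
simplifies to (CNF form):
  e & g & o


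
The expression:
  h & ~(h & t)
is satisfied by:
  {h: True, t: False}


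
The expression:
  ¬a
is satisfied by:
  {a: False}


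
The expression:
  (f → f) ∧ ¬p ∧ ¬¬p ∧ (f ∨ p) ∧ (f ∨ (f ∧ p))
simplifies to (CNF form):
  False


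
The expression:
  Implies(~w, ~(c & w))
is always true.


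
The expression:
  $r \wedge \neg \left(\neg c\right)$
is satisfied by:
  {r: True, c: True}


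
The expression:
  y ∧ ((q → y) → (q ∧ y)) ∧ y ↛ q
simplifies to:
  False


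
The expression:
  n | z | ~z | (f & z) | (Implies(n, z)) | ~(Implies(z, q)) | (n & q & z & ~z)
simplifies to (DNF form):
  True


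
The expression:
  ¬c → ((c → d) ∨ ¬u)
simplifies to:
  True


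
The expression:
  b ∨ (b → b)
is always true.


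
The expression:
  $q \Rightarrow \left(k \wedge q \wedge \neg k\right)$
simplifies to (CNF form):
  $\neg q$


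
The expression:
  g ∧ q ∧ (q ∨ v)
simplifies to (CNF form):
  g ∧ q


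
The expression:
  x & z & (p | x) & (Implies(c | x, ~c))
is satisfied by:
  {z: True, x: True, c: False}


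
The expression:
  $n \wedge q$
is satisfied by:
  {q: True, n: True}


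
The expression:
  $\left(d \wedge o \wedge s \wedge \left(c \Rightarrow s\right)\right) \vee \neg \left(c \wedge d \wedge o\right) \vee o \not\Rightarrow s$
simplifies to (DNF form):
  $\text{True}$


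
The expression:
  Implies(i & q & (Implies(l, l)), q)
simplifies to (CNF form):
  True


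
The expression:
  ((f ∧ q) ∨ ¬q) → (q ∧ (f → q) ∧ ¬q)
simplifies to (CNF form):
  q ∧ ¬f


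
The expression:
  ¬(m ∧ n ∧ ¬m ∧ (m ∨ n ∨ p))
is always true.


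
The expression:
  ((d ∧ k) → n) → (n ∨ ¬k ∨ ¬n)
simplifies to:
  True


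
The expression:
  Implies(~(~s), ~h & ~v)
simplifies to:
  ~s | (~h & ~v)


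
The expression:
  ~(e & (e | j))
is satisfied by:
  {e: False}


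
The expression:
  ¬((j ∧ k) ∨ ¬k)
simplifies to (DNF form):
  k ∧ ¬j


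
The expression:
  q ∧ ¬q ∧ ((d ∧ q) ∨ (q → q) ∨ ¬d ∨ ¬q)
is never true.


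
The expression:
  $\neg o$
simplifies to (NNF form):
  $\neg o$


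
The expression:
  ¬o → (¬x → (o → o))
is always true.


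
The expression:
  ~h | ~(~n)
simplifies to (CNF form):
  n | ~h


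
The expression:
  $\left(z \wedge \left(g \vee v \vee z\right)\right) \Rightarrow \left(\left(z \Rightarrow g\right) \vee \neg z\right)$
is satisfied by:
  {g: True, z: False}
  {z: False, g: False}
  {z: True, g: True}


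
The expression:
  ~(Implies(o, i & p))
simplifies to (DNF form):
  (o & ~i) | (o & ~p)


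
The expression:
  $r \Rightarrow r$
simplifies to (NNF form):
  $\text{True}$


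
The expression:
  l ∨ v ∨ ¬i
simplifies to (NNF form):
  l ∨ v ∨ ¬i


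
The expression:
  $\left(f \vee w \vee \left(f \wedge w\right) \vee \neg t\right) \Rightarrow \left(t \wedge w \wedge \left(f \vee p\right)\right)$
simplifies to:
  $t \wedge \left(w \vee \neg f\right) \wedge \left(f \vee p \vee \neg w\right)$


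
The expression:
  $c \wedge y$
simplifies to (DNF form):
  $c \wedge y$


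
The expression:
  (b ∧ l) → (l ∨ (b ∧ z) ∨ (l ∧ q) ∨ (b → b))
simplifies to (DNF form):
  True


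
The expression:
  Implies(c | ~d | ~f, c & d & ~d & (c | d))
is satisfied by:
  {d: True, f: True, c: False}


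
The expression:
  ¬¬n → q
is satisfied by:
  {q: True, n: False}
  {n: False, q: False}
  {n: True, q: True}


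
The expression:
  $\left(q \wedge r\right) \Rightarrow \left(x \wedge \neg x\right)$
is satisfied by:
  {q: False, r: False}
  {r: True, q: False}
  {q: True, r: False}


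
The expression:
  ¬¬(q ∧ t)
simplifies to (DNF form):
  q ∧ t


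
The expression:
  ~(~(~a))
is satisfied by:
  {a: False}


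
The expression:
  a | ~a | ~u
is always true.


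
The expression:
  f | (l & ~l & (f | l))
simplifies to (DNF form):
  f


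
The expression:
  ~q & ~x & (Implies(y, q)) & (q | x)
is never true.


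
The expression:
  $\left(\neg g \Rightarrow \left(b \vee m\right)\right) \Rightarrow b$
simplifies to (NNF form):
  $b \vee \left(\neg g \wedge \neg m\right)$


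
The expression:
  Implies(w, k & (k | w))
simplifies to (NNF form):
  k | ~w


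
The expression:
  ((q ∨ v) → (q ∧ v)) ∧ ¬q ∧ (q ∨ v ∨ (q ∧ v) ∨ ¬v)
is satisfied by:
  {q: False, v: False}


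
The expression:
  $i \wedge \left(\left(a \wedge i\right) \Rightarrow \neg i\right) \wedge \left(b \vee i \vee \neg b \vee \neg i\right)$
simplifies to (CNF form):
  $i \wedge \neg a$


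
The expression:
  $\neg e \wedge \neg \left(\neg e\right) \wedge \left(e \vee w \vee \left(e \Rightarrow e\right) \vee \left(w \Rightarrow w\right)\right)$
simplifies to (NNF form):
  $\text{False}$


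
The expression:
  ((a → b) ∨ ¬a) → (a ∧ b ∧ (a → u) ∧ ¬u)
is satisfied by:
  {a: True, b: False}


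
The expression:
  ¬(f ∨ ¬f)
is never true.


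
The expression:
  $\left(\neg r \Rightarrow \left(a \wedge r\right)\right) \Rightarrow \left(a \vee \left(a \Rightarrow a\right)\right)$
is always true.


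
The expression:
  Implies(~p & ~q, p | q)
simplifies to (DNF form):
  p | q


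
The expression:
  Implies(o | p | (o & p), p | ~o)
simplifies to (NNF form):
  p | ~o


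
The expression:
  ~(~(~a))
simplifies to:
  ~a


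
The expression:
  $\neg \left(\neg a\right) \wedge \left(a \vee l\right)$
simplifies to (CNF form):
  $a$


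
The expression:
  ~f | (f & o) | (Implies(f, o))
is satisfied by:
  {o: True, f: False}
  {f: False, o: False}
  {f: True, o: True}


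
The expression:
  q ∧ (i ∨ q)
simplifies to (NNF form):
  q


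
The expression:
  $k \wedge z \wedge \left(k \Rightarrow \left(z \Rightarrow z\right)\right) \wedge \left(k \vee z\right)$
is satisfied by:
  {z: True, k: True}


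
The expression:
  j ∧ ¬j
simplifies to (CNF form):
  False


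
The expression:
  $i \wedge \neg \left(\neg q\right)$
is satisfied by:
  {i: True, q: True}


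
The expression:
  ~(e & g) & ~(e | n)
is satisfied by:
  {n: False, e: False}


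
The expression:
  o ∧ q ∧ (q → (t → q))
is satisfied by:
  {o: True, q: True}


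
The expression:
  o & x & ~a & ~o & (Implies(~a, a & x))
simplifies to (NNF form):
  False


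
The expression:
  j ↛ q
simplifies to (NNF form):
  j ∧ ¬q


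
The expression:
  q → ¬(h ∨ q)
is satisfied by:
  {q: False}


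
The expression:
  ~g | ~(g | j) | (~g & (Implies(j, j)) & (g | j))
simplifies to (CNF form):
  ~g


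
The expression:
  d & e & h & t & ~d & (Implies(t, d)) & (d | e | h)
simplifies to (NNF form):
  False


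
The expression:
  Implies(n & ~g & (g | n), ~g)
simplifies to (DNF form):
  True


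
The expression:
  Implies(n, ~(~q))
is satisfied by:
  {q: True, n: False}
  {n: False, q: False}
  {n: True, q: True}


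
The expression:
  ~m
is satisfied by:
  {m: False}


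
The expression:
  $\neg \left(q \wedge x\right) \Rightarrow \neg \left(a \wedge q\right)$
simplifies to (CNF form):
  $x \vee \neg a \vee \neg q$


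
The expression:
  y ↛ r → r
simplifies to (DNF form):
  r ∨ ¬y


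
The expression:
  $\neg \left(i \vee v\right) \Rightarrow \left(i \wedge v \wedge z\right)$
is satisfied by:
  {i: True, v: True}
  {i: True, v: False}
  {v: True, i: False}


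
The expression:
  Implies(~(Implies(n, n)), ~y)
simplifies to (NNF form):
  True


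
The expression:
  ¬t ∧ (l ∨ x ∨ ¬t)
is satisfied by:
  {t: False}


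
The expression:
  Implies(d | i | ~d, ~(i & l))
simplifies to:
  ~i | ~l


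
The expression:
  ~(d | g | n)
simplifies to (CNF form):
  ~d & ~g & ~n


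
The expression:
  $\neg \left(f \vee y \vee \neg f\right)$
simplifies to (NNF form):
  $\text{False}$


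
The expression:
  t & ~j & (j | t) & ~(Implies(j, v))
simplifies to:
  False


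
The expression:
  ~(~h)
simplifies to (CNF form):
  h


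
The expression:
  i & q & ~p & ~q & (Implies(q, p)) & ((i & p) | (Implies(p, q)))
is never true.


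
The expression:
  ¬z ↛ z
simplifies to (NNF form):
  True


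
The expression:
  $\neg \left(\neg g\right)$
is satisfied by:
  {g: True}


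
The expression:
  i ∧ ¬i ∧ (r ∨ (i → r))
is never true.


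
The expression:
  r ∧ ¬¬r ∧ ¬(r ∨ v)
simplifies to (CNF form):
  False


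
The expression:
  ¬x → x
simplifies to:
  x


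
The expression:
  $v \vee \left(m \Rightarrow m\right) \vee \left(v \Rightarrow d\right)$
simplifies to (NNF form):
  $\text{True}$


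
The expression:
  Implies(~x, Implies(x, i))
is always true.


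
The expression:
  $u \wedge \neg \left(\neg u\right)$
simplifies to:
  $u$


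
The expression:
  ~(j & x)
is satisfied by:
  {x: False, j: False}
  {j: True, x: False}
  {x: True, j: False}


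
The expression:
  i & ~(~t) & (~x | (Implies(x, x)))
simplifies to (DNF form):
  i & t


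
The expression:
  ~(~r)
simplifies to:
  r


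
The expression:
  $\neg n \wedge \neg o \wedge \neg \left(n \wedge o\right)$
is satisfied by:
  {n: False, o: False}


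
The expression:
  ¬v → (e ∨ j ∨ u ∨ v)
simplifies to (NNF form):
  e ∨ j ∨ u ∨ v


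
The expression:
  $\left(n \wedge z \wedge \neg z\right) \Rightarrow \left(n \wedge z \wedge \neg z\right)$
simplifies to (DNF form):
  $\text{True}$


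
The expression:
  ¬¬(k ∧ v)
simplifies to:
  k ∧ v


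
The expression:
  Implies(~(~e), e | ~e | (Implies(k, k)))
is always true.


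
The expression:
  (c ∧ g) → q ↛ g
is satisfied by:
  {g: False, c: False}
  {c: True, g: False}
  {g: True, c: False}


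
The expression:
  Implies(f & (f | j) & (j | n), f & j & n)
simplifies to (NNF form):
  ~f | (j & n) | (~j & ~n)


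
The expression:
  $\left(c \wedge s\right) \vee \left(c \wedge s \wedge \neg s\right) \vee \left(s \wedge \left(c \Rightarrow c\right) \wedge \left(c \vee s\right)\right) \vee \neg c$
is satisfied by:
  {s: True, c: False}
  {c: False, s: False}
  {c: True, s: True}


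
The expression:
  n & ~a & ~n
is never true.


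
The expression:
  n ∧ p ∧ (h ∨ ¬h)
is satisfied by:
  {p: True, n: True}


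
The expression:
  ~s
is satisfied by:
  {s: False}


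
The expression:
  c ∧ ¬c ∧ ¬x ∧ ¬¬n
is never true.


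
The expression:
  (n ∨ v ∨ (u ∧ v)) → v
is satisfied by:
  {v: True, n: False}
  {n: False, v: False}
  {n: True, v: True}


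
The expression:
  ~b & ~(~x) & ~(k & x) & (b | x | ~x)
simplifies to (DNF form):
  x & ~b & ~k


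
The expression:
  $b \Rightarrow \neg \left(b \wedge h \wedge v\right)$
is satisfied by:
  {h: False, v: False, b: False}
  {b: True, h: False, v: False}
  {v: True, h: False, b: False}
  {b: True, v: True, h: False}
  {h: True, b: False, v: False}
  {b: True, h: True, v: False}
  {v: True, h: True, b: False}


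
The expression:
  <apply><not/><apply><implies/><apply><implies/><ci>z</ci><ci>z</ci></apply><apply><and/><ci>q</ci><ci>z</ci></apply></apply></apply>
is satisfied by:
  {q: False, z: False}
  {z: True, q: False}
  {q: True, z: False}


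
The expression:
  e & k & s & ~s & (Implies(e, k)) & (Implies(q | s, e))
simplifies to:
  False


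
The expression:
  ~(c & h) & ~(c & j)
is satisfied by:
  {j: False, c: False, h: False}
  {h: True, j: False, c: False}
  {j: True, h: False, c: False}
  {h: True, j: True, c: False}
  {c: True, h: False, j: False}


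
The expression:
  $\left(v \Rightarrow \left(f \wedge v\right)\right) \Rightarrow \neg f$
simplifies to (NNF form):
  $\neg f$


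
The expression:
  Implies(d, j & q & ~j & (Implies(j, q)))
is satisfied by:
  {d: False}


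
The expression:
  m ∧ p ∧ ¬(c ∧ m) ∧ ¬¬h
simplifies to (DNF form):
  h ∧ m ∧ p ∧ ¬c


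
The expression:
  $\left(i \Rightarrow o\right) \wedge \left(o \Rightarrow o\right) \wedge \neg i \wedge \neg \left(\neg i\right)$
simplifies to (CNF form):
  $\text{False}$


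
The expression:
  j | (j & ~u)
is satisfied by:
  {j: True}


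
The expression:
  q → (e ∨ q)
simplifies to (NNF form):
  True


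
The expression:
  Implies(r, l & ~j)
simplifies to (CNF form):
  (l | ~r) & (~j | ~r)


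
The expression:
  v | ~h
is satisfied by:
  {v: True, h: False}
  {h: False, v: False}
  {h: True, v: True}


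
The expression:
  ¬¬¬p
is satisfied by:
  {p: False}


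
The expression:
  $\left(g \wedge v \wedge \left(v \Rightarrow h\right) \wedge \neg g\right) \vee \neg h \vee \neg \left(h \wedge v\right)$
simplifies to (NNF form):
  $\neg h \vee \neg v$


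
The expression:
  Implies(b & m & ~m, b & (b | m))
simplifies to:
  True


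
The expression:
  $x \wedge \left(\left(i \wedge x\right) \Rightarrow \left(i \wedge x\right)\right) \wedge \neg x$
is never true.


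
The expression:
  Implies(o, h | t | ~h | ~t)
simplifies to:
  True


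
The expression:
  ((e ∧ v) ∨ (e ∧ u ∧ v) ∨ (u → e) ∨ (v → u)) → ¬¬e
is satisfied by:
  {e: True}


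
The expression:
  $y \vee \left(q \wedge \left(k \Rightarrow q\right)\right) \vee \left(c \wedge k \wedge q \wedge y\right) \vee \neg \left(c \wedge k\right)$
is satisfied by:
  {q: True, y: True, k: False, c: False}
  {q: True, k: False, y: False, c: False}
  {y: True, q: False, k: False, c: False}
  {q: False, k: False, y: False, c: False}
  {c: True, q: True, y: True, k: False}
  {c: True, q: True, k: False, y: False}
  {c: True, y: True, q: False, k: False}
  {c: True, q: False, k: False, y: False}
  {q: True, k: True, y: True, c: False}
  {q: True, k: True, c: False, y: False}
  {k: True, y: True, c: False, q: False}
  {k: True, c: False, y: False, q: False}
  {q: True, k: True, c: True, y: True}
  {q: True, k: True, c: True, y: False}
  {k: True, c: True, y: True, q: False}


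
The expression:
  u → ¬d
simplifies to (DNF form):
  ¬d ∨ ¬u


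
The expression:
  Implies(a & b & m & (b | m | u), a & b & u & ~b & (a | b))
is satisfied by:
  {m: False, a: False, b: False}
  {b: True, m: False, a: False}
  {a: True, m: False, b: False}
  {b: True, a: True, m: False}
  {m: True, b: False, a: False}
  {b: True, m: True, a: False}
  {a: True, m: True, b: False}


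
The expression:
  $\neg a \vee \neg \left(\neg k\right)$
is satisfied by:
  {k: True, a: False}
  {a: False, k: False}
  {a: True, k: True}


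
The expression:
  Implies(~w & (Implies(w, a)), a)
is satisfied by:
  {a: True, w: True}
  {a: True, w: False}
  {w: True, a: False}


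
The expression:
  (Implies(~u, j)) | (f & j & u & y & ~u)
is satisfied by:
  {u: True, j: True}
  {u: True, j: False}
  {j: True, u: False}


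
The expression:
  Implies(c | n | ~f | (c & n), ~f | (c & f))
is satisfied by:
  {c: True, n: False, f: False}
  {c: False, n: False, f: False}
  {f: True, c: True, n: False}
  {f: True, c: False, n: False}
  {n: True, c: True, f: False}
  {n: True, c: False, f: False}
  {n: True, f: True, c: True}


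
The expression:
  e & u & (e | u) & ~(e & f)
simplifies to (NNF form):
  e & u & ~f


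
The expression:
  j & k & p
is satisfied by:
  {p: True, j: True, k: True}


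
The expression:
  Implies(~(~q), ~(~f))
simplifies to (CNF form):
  f | ~q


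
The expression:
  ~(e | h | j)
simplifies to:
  ~e & ~h & ~j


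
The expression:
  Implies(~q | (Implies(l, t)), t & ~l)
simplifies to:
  (l | t) & (q | t) & (~l | ~t)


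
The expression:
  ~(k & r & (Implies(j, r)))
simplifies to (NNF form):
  ~k | ~r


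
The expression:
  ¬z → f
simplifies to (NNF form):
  f ∨ z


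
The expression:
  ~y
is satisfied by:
  {y: False}


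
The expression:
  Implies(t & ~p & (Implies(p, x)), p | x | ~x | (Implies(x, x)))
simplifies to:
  True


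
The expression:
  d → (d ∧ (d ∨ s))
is always true.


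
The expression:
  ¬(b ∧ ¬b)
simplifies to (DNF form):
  True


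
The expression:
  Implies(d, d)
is always true.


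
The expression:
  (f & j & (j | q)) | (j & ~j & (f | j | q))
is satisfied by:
  {j: True, f: True}


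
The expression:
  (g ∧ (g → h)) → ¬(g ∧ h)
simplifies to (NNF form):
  ¬g ∨ ¬h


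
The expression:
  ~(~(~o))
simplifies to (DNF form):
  ~o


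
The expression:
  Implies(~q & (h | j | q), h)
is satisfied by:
  {q: True, h: True, j: False}
  {q: True, h: False, j: False}
  {h: True, q: False, j: False}
  {q: False, h: False, j: False}
  {j: True, q: True, h: True}
  {j: True, q: True, h: False}
  {j: True, h: True, q: False}


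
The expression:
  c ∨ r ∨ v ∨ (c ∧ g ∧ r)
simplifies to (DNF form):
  c ∨ r ∨ v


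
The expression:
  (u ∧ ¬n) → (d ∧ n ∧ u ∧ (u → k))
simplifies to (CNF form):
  n ∨ ¬u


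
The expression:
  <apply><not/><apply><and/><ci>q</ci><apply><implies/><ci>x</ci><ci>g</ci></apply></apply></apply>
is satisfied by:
  {x: True, q: False, g: False}
  {x: False, q: False, g: False}
  {g: True, x: True, q: False}
  {g: True, x: False, q: False}
  {q: True, x: True, g: False}


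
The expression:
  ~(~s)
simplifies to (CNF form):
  s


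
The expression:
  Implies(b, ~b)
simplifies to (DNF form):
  ~b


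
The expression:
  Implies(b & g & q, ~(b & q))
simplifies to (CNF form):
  ~b | ~g | ~q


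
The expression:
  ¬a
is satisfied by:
  {a: False}


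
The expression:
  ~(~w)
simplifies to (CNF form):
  w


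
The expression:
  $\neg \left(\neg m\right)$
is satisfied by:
  {m: True}


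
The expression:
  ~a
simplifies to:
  ~a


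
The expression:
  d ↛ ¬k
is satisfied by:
  {d: True, k: True}


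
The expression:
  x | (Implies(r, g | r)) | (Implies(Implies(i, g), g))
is always true.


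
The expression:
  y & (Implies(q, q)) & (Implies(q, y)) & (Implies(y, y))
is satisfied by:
  {y: True}


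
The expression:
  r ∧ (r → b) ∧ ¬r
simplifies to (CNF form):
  False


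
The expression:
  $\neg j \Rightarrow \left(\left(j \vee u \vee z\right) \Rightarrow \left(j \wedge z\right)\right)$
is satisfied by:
  {j: True, u: False, z: False}
  {z: True, j: True, u: False}
  {j: True, u: True, z: False}
  {z: True, j: True, u: True}
  {z: False, u: False, j: False}


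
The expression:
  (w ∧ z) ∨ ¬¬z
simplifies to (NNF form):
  z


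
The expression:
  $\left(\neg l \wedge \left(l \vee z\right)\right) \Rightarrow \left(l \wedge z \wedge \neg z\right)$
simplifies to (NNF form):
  $l \vee \neg z$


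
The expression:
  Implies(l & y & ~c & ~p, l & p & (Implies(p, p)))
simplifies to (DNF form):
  c | p | ~l | ~y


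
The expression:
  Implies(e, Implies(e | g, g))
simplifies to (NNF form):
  g | ~e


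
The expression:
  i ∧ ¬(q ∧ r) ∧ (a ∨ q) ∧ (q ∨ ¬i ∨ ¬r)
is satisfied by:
  {i: True, a: True, q: True, r: False}
  {i: True, a: True, q: False, r: False}
  {i: True, q: True, a: False, r: False}


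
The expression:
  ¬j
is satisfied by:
  {j: False}


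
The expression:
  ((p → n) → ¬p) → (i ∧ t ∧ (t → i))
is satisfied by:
  {i: True, n: True, t: True, p: True}
  {i: True, n: True, t: True, p: False}
  {i: True, n: True, p: True, t: False}
  {i: True, t: True, p: True, n: False}
  {i: True, t: True, p: False, n: False}
  {n: True, p: True, t: True, i: False}
  {n: True, p: True, t: False, i: False}


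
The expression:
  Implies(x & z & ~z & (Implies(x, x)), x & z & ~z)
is always true.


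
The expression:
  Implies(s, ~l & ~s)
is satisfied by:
  {s: False}


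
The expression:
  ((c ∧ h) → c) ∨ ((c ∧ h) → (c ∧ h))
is always true.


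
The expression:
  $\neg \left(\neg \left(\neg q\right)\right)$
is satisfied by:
  {q: False}


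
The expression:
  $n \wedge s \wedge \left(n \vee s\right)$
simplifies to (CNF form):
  $n \wedge s$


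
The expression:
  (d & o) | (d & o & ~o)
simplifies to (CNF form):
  d & o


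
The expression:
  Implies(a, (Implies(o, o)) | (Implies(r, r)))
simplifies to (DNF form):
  True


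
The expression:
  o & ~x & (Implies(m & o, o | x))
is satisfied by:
  {o: True, x: False}


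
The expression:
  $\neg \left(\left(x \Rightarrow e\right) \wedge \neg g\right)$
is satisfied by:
  {x: True, g: True, e: False}
  {g: True, e: False, x: False}
  {x: True, g: True, e: True}
  {g: True, e: True, x: False}
  {x: True, e: False, g: False}


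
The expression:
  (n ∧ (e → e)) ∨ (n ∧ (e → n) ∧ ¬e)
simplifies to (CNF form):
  n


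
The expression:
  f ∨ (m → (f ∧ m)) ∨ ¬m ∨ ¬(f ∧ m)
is always true.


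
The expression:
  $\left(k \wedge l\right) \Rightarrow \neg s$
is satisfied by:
  {s: False, k: False, l: False}
  {l: True, s: False, k: False}
  {k: True, s: False, l: False}
  {l: True, k: True, s: False}
  {s: True, l: False, k: False}
  {l: True, s: True, k: False}
  {k: True, s: True, l: False}


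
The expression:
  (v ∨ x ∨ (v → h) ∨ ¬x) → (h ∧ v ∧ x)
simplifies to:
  h ∧ v ∧ x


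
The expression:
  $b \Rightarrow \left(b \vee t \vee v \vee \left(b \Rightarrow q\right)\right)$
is always true.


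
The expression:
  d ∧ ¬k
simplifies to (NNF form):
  d ∧ ¬k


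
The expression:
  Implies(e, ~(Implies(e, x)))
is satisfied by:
  {e: False, x: False}
  {x: True, e: False}
  {e: True, x: False}


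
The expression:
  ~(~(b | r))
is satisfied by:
  {r: True, b: True}
  {r: True, b: False}
  {b: True, r: False}


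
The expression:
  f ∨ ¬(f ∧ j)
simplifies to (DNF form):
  True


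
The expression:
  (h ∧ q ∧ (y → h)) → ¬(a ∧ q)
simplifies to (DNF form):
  ¬a ∨ ¬h ∨ ¬q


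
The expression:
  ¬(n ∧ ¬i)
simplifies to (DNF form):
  i ∨ ¬n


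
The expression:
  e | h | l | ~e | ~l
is always true.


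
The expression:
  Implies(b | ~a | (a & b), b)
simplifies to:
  a | b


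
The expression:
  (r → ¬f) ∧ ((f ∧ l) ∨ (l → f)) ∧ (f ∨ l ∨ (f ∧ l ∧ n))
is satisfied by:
  {f: True, r: False}


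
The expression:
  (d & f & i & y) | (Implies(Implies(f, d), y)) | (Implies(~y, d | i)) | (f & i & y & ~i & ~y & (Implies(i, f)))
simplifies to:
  d | f | i | y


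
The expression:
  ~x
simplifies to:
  ~x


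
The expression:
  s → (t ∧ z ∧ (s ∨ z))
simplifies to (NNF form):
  (t ∧ z) ∨ ¬s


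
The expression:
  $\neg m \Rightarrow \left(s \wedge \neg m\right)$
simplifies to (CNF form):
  $m \vee s$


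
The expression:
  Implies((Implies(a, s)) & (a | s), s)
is always true.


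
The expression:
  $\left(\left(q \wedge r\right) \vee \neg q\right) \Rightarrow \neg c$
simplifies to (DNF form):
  $\left(q \wedge \neg r\right) \vee \neg c$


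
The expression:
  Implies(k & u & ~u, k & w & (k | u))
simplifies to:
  True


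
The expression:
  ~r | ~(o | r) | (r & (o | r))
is always true.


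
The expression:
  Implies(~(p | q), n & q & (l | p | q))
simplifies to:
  p | q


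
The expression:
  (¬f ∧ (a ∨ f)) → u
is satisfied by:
  {u: True, f: True, a: False}
  {u: True, f: False, a: False}
  {f: True, u: False, a: False}
  {u: False, f: False, a: False}
  {a: True, u: True, f: True}
  {a: True, u: True, f: False}
  {a: True, f: True, u: False}


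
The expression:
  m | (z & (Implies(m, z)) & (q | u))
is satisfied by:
  {q: True, z: True, m: True, u: True}
  {q: True, z: True, m: True, u: False}
  {z: True, m: True, u: True, q: False}
  {z: True, m: True, u: False, q: False}
  {q: True, m: True, u: True, z: False}
  {q: True, m: True, u: False, z: False}
  {m: True, u: True, q: False, z: False}
  {m: True, q: False, u: False, z: False}
  {q: True, z: True, u: True, m: False}
  {q: True, z: True, u: False, m: False}
  {z: True, u: True, m: False, q: False}


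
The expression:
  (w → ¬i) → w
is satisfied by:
  {w: True}


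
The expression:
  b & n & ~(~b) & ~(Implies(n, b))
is never true.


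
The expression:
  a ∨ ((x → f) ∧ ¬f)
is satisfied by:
  {a: True, x: False, f: False}
  {f: True, a: True, x: False}
  {a: True, x: True, f: False}
  {f: True, a: True, x: True}
  {f: False, x: False, a: False}


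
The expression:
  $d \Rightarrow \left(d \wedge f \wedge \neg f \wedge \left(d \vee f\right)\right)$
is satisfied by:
  {d: False}


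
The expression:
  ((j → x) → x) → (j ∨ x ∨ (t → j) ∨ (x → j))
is always true.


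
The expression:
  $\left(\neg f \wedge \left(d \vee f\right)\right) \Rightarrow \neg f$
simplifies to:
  $\text{True}$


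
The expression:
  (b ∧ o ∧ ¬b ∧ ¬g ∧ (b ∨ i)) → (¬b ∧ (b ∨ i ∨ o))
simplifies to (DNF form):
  True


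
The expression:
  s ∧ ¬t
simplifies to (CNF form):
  s ∧ ¬t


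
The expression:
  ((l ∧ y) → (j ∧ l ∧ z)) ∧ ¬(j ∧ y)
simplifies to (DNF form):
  (¬j ∧ ¬l) ∨ ¬y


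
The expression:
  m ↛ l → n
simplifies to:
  l ∨ n ∨ ¬m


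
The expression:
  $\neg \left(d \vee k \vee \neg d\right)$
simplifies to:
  $\text{False}$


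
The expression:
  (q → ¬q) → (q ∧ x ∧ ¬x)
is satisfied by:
  {q: True}


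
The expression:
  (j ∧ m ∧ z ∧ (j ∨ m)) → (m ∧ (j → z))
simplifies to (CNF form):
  True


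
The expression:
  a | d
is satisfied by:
  {a: True, d: True}
  {a: True, d: False}
  {d: True, a: False}


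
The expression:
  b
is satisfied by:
  {b: True}


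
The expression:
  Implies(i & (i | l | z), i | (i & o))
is always true.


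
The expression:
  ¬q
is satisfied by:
  {q: False}


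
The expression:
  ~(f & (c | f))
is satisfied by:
  {f: False}


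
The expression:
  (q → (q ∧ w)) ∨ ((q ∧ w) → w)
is always true.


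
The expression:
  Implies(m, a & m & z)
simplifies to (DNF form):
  ~m | (a & z)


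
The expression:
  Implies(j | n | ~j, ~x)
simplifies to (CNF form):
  ~x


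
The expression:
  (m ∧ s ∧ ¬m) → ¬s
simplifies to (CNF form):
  True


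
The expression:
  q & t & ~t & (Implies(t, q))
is never true.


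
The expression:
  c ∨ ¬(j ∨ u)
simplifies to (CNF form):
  (c ∨ ¬j) ∧ (c ∨ ¬u)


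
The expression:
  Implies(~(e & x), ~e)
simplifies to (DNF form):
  x | ~e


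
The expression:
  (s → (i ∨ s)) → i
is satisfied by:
  {i: True}


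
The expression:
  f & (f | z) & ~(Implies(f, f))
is never true.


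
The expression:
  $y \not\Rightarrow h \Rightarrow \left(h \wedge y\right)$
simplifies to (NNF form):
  $h \vee \neg y$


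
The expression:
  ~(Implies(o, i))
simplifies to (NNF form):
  o & ~i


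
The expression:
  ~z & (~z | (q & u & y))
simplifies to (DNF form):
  ~z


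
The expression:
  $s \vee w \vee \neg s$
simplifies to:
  $\text{True}$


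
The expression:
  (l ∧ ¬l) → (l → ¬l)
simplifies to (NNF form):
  True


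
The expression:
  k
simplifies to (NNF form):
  k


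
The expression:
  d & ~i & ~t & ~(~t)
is never true.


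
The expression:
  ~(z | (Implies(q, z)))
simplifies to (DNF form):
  q & ~z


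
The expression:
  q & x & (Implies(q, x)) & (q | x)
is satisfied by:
  {x: True, q: True}


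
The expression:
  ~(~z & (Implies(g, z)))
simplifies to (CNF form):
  g | z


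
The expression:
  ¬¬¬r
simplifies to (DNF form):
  ¬r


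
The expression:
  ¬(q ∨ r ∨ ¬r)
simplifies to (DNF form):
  False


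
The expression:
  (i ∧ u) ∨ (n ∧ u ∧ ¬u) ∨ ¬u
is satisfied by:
  {i: True, u: False}
  {u: False, i: False}
  {u: True, i: True}


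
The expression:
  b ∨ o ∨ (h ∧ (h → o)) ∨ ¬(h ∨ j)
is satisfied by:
  {b: True, o: True, h: False, j: False}
  {j: True, b: True, o: True, h: False}
  {b: True, o: True, h: True, j: False}
  {j: True, b: True, o: True, h: True}
  {b: True, h: False, o: False, j: False}
  {b: True, j: True, h: False, o: False}
  {b: True, h: True, o: False, j: False}
  {b: True, j: True, h: True, o: False}
  {o: True, j: False, h: False, b: False}
  {j: True, o: True, h: False, b: False}
  {o: True, h: True, j: False, b: False}
  {j: True, o: True, h: True, b: False}
  {j: False, h: False, o: False, b: False}


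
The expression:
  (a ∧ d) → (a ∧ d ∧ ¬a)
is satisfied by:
  {d: False, a: False}
  {a: True, d: False}
  {d: True, a: False}


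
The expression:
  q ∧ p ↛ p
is never true.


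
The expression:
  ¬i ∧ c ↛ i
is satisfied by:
  {c: True, i: False}


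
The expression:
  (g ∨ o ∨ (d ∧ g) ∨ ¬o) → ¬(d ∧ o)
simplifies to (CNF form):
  ¬d ∨ ¬o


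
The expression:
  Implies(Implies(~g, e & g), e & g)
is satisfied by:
  {e: True, g: False}
  {g: False, e: False}
  {g: True, e: True}


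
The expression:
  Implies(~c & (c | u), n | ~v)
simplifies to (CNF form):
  c | n | ~u | ~v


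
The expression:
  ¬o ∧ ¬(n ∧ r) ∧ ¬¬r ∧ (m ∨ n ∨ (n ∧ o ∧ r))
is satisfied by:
  {r: True, m: True, n: False, o: False}


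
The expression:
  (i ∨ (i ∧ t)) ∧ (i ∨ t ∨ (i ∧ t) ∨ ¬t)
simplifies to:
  i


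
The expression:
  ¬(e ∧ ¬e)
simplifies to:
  True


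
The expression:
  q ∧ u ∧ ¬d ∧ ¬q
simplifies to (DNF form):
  False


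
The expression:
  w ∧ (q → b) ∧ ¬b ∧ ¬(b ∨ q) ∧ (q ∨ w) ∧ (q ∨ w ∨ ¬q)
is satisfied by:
  {w: True, q: False, b: False}


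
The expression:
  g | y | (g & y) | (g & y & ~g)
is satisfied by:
  {y: True, g: True}
  {y: True, g: False}
  {g: True, y: False}


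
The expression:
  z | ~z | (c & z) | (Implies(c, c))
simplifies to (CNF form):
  True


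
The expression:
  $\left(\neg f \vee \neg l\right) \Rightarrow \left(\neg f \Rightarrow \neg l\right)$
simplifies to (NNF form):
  $f \vee \neg l$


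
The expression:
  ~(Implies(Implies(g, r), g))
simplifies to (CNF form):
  ~g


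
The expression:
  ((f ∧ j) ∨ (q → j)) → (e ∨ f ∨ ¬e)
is always true.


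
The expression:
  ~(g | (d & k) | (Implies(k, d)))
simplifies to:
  k & ~d & ~g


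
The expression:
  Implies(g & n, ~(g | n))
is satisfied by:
  {g: False, n: False}
  {n: True, g: False}
  {g: True, n: False}


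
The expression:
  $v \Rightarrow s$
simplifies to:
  $s \vee \neg v$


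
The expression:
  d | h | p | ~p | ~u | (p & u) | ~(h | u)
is always true.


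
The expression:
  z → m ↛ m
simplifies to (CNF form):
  ¬z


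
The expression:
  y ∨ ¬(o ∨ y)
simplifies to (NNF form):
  y ∨ ¬o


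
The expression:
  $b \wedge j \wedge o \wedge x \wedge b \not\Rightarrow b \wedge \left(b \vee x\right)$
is never true.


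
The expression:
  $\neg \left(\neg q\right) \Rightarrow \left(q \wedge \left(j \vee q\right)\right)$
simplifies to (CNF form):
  $\text{True}$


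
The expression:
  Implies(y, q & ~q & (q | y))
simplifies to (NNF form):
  ~y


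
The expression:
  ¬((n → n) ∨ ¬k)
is never true.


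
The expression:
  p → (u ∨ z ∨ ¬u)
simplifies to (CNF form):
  True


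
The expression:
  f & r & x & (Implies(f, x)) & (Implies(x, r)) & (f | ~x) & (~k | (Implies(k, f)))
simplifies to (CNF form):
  f & r & x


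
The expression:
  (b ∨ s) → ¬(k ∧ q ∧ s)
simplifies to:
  ¬k ∨ ¬q ∨ ¬s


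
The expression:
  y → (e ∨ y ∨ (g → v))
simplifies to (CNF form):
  True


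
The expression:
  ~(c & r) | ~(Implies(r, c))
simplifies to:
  ~c | ~r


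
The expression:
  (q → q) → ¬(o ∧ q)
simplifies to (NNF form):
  ¬o ∨ ¬q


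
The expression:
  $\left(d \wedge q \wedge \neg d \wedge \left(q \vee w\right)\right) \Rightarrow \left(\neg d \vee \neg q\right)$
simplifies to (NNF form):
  $\text{True}$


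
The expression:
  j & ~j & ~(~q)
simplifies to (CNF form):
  False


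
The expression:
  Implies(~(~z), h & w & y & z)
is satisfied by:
  {h: True, y: True, w: True, z: False}
  {h: True, y: True, w: False, z: False}
  {h: True, w: True, y: False, z: False}
  {h: True, w: False, y: False, z: False}
  {y: True, w: True, h: False, z: False}
  {y: True, w: False, h: False, z: False}
  {w: True, h: False, y: False, z: False}
  {w: False, h: False, y: False, z: False}
  {z: True, h: True, y: True, w: True}


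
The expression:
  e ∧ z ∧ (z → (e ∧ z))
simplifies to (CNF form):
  e ∧ z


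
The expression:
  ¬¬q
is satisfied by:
  {q: True}


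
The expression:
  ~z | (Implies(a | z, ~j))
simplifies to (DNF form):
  ~j | ~z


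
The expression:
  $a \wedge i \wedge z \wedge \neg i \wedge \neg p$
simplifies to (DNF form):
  $\text{False}$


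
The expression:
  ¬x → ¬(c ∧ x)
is always true.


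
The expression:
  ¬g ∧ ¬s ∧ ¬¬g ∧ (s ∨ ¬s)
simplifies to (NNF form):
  False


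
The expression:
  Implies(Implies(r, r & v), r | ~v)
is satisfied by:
  {r: True, v: False}
  {v: False, r: False}
  {v: True, r: True}


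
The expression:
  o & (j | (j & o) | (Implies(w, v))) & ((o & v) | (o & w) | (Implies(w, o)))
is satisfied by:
  {o: True, j: True, v: True, w: False}
  {o: True, j: True, w: False, v: False}
  {o: True, v: True, w: False, j: False}
  {o: True, w: False, v: False, j: False}
  {o: True, j: True, w: True, v: True}
  {o: True, j: True, w: True, v: False}
  {o: True, w: True, v: True, j: False}
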